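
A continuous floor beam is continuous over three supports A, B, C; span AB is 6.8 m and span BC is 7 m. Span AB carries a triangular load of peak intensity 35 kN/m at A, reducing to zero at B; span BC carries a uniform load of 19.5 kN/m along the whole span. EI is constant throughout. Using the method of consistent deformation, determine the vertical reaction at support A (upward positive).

Take M_B as the redundant. Released structure: two simple spans AB and BC with a hinge at B.
End slopes at the hinge B, treating each span as simply supported:
  span AB: triangular load, peak 35: 7w₀L³/(360EI) = 214/EI
  span BC: UDL 19.5: wL³/(24EI) = 278.7/EI
  relative rotation θ_0 = (214 + 278.7)/EI = 492.7/EI
A unit hogging moment at B produces rotation L₁/(3EI) + L₂/(3EI) = 4.6/EI.
Slope continuity at B: θ_0 = M_B·4.6/EI, so M_B = 492.7/4.6 = 107.1 kN·m (hogging).
Span AB, ΣM about A with M_B applied at B: R_B^{AB}·6.8 = 269.7 + 107.1, so R_B^{AB} = 55.42 kN and R_A = 119 − 55.42 = 63.58 kN.

R_A = 63.58 kN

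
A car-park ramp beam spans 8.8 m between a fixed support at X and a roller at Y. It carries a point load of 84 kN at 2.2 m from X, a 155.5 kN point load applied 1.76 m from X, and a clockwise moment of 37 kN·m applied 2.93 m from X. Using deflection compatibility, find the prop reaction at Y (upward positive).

R_Y = 19.43 kN

Choose R_Y as the redundant. The primary structure is the cantilever fixed at X.
Downward deflection at the released point Y due to the loads:
  point load 84 at a = 2.2: Pa²(3L − a)/(6EI) = 1640/EI
  point load 155.5 at a = 1.76: Pa²(3L − a)/(6EI) = 1978/EI
  clockwise couple 37 at a = 2.93: M₀a(2L − a)/(2EI) = 795.2/EI
  δ_0 = 4413/EI
Tip deflection under a unit load at Y: L³/(3EI) = 227.2/EI.
The prop prevents deflection at Y: R_Y = δ_0/δ_{YY} = 4413/227.2 = 19.43 kN.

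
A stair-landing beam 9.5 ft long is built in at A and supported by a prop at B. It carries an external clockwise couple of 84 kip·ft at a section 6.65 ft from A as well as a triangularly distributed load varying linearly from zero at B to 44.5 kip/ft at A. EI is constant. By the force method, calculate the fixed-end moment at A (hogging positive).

Remove the prop at B; the released (primary) structure is a cantilever built in at A.
Deflection at B on the released cantilever, summing each load's contribution:
  clockwise couple 84 at a = 6.65: M₀a(2L − a)/(2EI) = 3449/EI
  triangular load, peak 44.5 at the fixed end: w₀L⁴/(30EI) = 12082/EI
  δ_0 = 15531/EI
Tip deflection under a unit load at B: L³/(3EI) = 285.8/EI.
The prop prevents deflection at B: R_B = δ_0/δ_{BB} = 15531/285.8 = 54.34 kip.
Moment equilibrium about A: M_A = Σ(load moments about A) − R_B·L = 753.4 − 54.34×9.5 = 237.1 kip·ft.

M_A = 237.1 kip·ft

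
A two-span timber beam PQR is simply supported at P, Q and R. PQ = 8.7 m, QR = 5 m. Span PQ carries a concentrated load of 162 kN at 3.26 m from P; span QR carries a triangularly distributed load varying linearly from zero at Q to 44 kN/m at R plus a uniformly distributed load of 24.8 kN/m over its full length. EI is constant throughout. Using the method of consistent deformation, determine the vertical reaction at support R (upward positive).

R_R = 96.16 kN

Insert a hinge at Q; M_Q is the redundant, and each span becomes simply supported.
Discontinuity in slope at Q on the released structure — sum the simple-span end rotations:
  span PQ: point load 162 at a = 3.26: Pab(L + a)/(6LEI) = 658.3/EI
  span QR: triangular load, peak 44: 7w₀L³/(360EI) = 106.9/EI
  span QR: UDL 24.8: wL³/(24EI) = 129.2/EI
  relative rotation θ_0 = (658.3 + 236.1)/EI = 894.4/EI
A unit hogging moment at Q produces rotation L₁/(3EI) + L₂/(3EI) = 4.567/EI.
Slope continuity at Q: θ_0 = M_Q·4.567/EI, so M_Q = 894.4/4.567 = 195.8 kN·m (hogging).
Span QR, ΣM about R: R_Q^{QR}·5 = 493.3 + 195.8, so R_Q^{QR} = 137.8 kN and R_R = 234 − 137.8 = 96.16 kN.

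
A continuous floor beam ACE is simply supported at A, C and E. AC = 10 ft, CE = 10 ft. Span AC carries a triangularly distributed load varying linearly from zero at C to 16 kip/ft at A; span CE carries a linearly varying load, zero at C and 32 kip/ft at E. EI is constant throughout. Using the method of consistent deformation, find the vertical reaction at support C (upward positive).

Insert a hinge at C; M_C is the redundant, and each span becomes simply supported.
Rotations at C on the released spans (each span's end-slope, ×1/EI):
  span AC: triangular load, peak 16: 7w₀L³/(360EI) = 311.1/EI
  span CE: triangular load, peak 32: 7w₀L³/(360EI) = 622.2/EI
  relative rotation θ_0 = (311.1 + 622.2)/EI = 933.3/EI
A unit hogging moment at C produces rotation L₁/(3EI) + L₂/(3EI) = 6.667/EI.
Slope continuity at C: θ_0 = M_C·6.667/EI, so M_C = 933.3/6.667 = 140 kip·ft (hogging).
Span AC, ΣM about A with M_C applied at C: R_C^{AC}·10 = 266.7 + 140, so R_C^{AC} = 40.67 kip and R_A = 80 − 40.67 = 39.33 kip.
Span CE, ΣM about E: R_C^{CE}·10 = 533.3 + 140, so R_C^{CE} = 67.33 kip and R_E = 160 − 67.33 = 92.67 kip.
R_C = 40.67 + 67.33 = 108 kip.

R_C = 108 kip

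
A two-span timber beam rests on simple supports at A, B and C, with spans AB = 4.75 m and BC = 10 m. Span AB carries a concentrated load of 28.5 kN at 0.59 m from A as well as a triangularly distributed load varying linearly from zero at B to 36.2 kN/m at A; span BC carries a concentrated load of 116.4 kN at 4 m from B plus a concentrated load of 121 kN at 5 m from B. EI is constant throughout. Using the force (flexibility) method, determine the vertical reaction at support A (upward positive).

Insert a hinge at B; M_B is the redundant, and each span becomes simply supported.
Discontinuity in slope at B on the released structure — sum the simple-span end rotations:
  span AB: point load 28.5 at a = 0.59: Pab(L + a)/(6LEI) = 13.11/EI
  span AB: triangular load, peak 36.2: 7w₀L³/(360EI) = 75.44/EI
  span BC: point load 116.4 at a = 4: Pab(L + b)/(6LEI) = 745/EI
  span BC: point load 121 at a = 5: Pab(L + b)/(6LEI) = 756.2/EI
  relative rotation θ_0 = (88.54 + 1501)/EI = 1590/EI
A unit hogging moment at B produces rotation L₁/(3EI) + L₂/(3EI) = 4.917/EI.
Slope continuity at B: θ_0 = M_B·4.917/EI, so M_B = 1590/4.917 = 323.3 kN·m (hogging).
Span AB, ΣM about A with M_B applied at B: R_B^{AB}·4.75 = 152.9 + 323.3, so R_B^{AB} = 100.3 kN and R_A = 114.5 − 100.3 = 14.21 kN.

R_A = 14.21 kN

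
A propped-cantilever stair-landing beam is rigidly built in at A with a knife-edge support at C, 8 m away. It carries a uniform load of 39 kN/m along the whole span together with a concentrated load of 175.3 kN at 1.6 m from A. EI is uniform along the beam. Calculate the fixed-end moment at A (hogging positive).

M_A = 513.9 kN·m

Choose R_C as the redundant. The primary structure is the cantilever fixed at A.
Primary-structure tip deflection at C by superposition:
  UDL 39: wL⁴/(8EI) = 19968/EI
  point load 175.3 at a = 1.6: Pa²(3L − a)/(6EI) = 1675/EI
  δ_0 = 21643/EI
Flexibility coefficient — unit upward force at C: δ_{CC} = L³/(3EI) = 170.7/EI.
The prop prevents deflection at C: R_C = δ_0/δ_{CC} = 21643/170.7 = 126.8 kN.
Moment equilibrium about A: M_A = Σ(load moments about A) − R_C·L = 1528 − 126.8×8 = 513.9 kN·m.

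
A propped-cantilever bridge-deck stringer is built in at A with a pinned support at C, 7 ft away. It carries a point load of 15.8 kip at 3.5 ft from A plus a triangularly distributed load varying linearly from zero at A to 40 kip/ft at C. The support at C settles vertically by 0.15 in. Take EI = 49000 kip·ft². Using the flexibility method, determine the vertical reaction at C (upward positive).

Take the reaction at C as the redundant and release it; the primary structure is a cantilever fixed at A.
Downward deflection at the released point C due to the loads:
  point load 15.8 at a = 3.5: Pa²(3L − a)/(6EI) = 564.5/EI
  triangular load, peak 40 at the free end: 11w₀L⁴/(120EI) = 8804/EI
  δ_0 = 9368/EI
Tip deflection under a unit load at C: L³/(3EI) = 114.3/EI.
With EI = 49000 kip·ft²: δ_0 = 0.19119 ft and δ_{CC} = 0.002333 ft/kip.
Compatibility — the beam at C must follow the support down by 0.0125 ft: δ_0 − R_C·δ_{CC} = 0.0125, so R_C = (0.19119 − 0.0125)/0.002333 = 76.58 kip.

R_C = 76.58 kip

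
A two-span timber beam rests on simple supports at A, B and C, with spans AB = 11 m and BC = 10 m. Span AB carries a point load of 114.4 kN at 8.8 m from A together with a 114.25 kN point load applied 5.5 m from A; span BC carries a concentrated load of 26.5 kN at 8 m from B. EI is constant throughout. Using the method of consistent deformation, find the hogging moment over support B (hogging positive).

M_B = 230.5 kN·m

Take M_B as the redundant. Released structure: two simple spans AB and BC with a hinge at B.
Rotations at B on the released spans (each span's end-slope, ×1/EI):
  span AB: point load 114.4 at a = 8.8: Pab(L + a)/(6LEI) = 664.4/EI
  span AB: point load 114.25 at a = 5.5: Pab(L + a)/(6LEI) = 864/EI
  span BC: point load 26.5 at a = 8: Pab(L + b)/(6LEI) = 84.8/EI
  relative rotation θ_0 = (1528 + 84.8)/EI = 1613/EI
A unit hogging moment at B produces rotation L₁/(3EI) + L₂/(3EI) = 7/EI.
Slope continuity at B: θ_0 = M_B·7/EI, so M_B = 1613/7 = 230.5 kN·m (hogging).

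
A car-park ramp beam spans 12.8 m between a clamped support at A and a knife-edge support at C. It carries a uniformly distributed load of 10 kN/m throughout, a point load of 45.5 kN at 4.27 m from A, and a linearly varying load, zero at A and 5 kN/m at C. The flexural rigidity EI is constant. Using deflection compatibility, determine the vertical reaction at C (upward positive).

R_C = 72.35 kN

Remove the prop at C; the released (primary) structure is a cantilever built in at A.
Primary-structure tip deflection at C by superposition:
  UDL 10: wL⁴/(8EI) = 33554/EI
  point load 45.5 at a = 4.27: Pa²(3L − a)/(6EI) = 4719/EI
  triangular load, peak 5 at the free end: 11w₀L⁴/(120EI) = 12303/EI
  δ_0 = 50577/EI
Tip deflection under a unit load at C: L³/(3EI) = 699.1/EI.
The prop prevents deflection at C: R_C = δ_0/δ_{CC} = 50577/699.1 = 72.35 kN.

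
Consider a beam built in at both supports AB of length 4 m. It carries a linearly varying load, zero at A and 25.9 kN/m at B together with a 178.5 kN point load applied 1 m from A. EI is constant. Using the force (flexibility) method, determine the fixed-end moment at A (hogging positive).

Release both end moments; the primary structure is a simply-supported span AB with redundants M_A and M_B.
Simple-span end rotations at A and B under the given loads:
  at A: triangular load, peak 25.9: 7w₀L³/(360EI) = 32.23/EI
  at B: triangular load, peak 25.9: w₀L³/(45EI) = 36.84/EI
  at A: point load 178.5 at a = 1: Pab(L + b)/(6LEI) = 156.2/EI
  at B: point load 178.5 at a = 1: Pab(L + a)/(6LEI) = 111.6/EI
  θ_A0 = 188.4/EI,  θ_B0 = 148.4/EI
Flexibility coefficients: a unit moment at one end gives L/(3EI) there and L/(6EI) at the far end, so f₁₁ = f₂₂ = 1.333/EI and f₁₂ = f₂₁ = 0.6667/EI.
Compatibility — zero rotation at each built-in end:
  1.333 M_A + 0.6667 M_B = 188.4
  0.6667 M_A + 1.333 M_B = 148.4
Solving the pair gives M_A = 114.2 kN·m and M_B = 54.19 kN·m (hogging).

M_A = 114.2 kN·m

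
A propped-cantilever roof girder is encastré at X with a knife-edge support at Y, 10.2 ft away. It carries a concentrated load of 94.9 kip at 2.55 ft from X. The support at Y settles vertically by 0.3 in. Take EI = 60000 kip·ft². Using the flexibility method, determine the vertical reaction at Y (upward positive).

R_Y = 3.915 kip

Remove the prop at Y; the released (primary) structure is a cantilever built in at X.
Deflection at Y on the released cantilever, summing each load's contribution:
  point load 94.9 at a = 2.55: Pa²(3L − a)/(6EI) = 2885/EI
Tip deflection under a unit load at Y: L³/(3EI) = 353.7/EI.
With EI = 60000 kip·ft²: δ_0 = 0.048081 ft and δ_{YY} = 0.005896 ft/kip.
Compatibility — the beam at Y must follow the support down by 0.025 ft: δ_0 − R_Y·δ_{YY} = 0.025, so R_Y = (0.048081 − 0.025)/0.005896 = 3.915 kip.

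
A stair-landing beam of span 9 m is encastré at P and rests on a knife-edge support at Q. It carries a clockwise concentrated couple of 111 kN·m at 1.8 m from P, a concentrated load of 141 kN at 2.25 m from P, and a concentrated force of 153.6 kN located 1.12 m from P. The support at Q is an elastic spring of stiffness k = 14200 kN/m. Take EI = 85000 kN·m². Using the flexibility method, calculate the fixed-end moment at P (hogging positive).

Take the reaction at Q as the redundant and release it; the primary structure is a cantilever fixed at P.
Primary-structure tip deflection at Q by superposition:
  clockwise couple 111 at a = 1.8: M₀a(2L − a)/(2EI) = 1618/EI
  point load 141 at a = 2.25: Pa²(3L − a)/(6EI) = 2944/EI
  point load 153.6 at a = 1.12: Pa²(3L − a)/(6EI) = 831.1/EI
  δ_0 = 5394/EI
Tip deflection under a unit load at Q: L³/(3EI) = 243/EI.
With EI = 85000 kN·m²: δ_0 = 0.063458 m and δ_{QQ} = 0.002859 m/kN.
Compatibility — the spring shortens by R_Q/k under the reaction it provides: δ_0 − R_Q·δ_{QQ} = R_Q/k. With 1/k = 0.00007 m/kN, R_Q = δ_0 / (δ_{QQ} + 1/k) = 0.063458 / (0.002859 + 0.00007) = 21.66 kN.
Moment equilibrium about P: M_P = Σ(load moments about P) − R_Q·L = 600.3 − 21.66×9 = 405.3 kN·m.

M_P = 405.3 kN·m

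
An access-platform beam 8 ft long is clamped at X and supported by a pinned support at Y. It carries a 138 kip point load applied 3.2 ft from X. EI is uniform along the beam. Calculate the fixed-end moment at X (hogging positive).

M_X = 212 kip·ft

Release the roller at Y. Primary structure: cantilever fixed at X.
Primary-structure tip deflection at Y by superposition:
  point load 138 at a = 3.2: Pa²(3L − a)/(6EI) = 4899/EI
Flexibility coefficient — unit upward force at Y: δ_{YY} = L³/(3EI) = 170.7/EI.
The prop prevents deflection at Y: R_Y = δ_0/δ_{YY} = 4899/170.7 = 28.7 kip.
Moment equilibrium about X: M_X = Σ(load moments about X) − R_Y·L = 441.6 − 28.7×8 = 212 kip·ft.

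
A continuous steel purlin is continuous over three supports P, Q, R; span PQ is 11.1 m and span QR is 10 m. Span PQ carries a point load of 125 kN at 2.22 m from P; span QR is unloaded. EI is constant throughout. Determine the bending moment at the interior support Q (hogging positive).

M_Q = 70.07 kN·m

Insert a hinge at Q; M_Q is the redundant, and each span becomes simply supported.
Discontinuity in slope at Q on the released structure — sum the simple-span end rotations:
  span PQ: point load 125 at a = 2.22: Pab(L + a)/(6LEI) = 492.8/EI
  relative rotation θ_0 = (492.8 + 0)/EI = 492.8/EI
A unit hogging moment at Q produces rotation L₁/(3EI) + L₂/(3EI) = 7.033/EI.
Slope continuity at Q: θ_0 = M_Q·7.033/EI, so M_Q = 492.8/7.033 = 70.07 kN·m (hogging).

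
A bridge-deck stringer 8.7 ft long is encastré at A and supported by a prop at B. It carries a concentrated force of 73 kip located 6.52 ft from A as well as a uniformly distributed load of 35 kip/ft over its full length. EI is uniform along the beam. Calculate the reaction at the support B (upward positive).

R_B = 160.3 kip

Remove the prop at B; the released (primary) structure is a cantilever built in at A.
Downward deflection at the released point B due to the loads:
  point load 73 at a = 6.52: Pa²(3L − a)/(6EI) = 10127/EI
  UDL 35: wL⁴/(8EI) = 25064/EI
  δ_0 = 35191/EI
Tip deflection under a unit load at B: L³/(3EI) = 219.5/EI.
Compatibility at B: δ_0 − R_B·δ_{BB} = 0, so R_B = 35191/219.5 = 160.3 kip.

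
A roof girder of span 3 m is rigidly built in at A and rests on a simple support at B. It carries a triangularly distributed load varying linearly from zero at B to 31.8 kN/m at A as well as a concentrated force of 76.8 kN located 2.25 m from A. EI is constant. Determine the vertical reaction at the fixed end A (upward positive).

R_A = 66.36 kN

Choose R_B as the redundant. The primary structure is the cantilever fixed at A.
Free-end deflection of the primary structure under the applied loading (downward +):
  triangular load, peak 31.8 at the fixed end: w₀L⁴/(30EI) = 85.86/EI
  point load 76.8 at a = 2.25: Pa²(3L − a)/(6EI) = 437.4/EI
  δ_0 = 523.3/EI
Tip deflection under a unit load at B: L³/(3EI) = 9/EI.
The prop prevents deflection at B: R_B = δ_0/δ_{BB} = 523.3/9 = 58.14 kN.
Vertical equilibrium: R_A = ΣP − R_B = 124.5 − 58.14 = 66.36 kN.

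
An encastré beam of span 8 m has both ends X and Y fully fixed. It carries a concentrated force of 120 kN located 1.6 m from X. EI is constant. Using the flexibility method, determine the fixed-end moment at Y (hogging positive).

Release both end moments; the primary structure is a simply-supported span XY with redundants M_X and M_Y.
Simple-span end rotations at X and Y under the given loads:
  at X: point load 120 at a = 1.6: Pab(L + b)/(6LEI) = 368.6/EI
  at Y: point load 120 at a = 1.6: Pab(L + a)/(6LEI) = 245.8/EI
  θ_X0 = 368.6/EI,  θ_Y0 = 245.8/EI
Flexibility coefficients: a unit moment at one end gives L/(3EI) there and L/(6EI) at the far end, so f₁₁ = f₂₂ = 2.667/EI and f₁₂ = f₂₁ = 1.333/EI.
Compatibility — zero rotation at each built-in end:
  2.667 M_X + 1.333 M_Y = 368.6
  1.333 M_X + 2.667 M_Y = 245.8
Solving the pair gives M_X = 122.9 kN·m and M_Y = 30.72 kN·m (hogging).

M_Y = 30.72 kN·m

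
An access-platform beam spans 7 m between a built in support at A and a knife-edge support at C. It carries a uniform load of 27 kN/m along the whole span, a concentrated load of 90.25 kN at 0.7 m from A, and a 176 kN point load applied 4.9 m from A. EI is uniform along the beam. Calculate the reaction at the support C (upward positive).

Take the reaction at C as the redundant and release it; the primary structure is a cantilever fixed at A.
Free-end deflection of the primary structure under the applied loading (downward +):
  UDL 27: wL⁴/(8EI) = 8103/EI
  point load 90.25 at a = 0.7: Pa²(3L − a)/(6EI) = 149.6/EI
  point load 176 at a = 4.9: Pa²(3L − a)/(6EI) = 11339/EI
  δ_0 = 19592/EI
Flexibility coefficient — unit upward force at C: δ_{CC} = L³/(3EI) = 114.3/EI.
The prop prevents deflection at C: R_C = δ_0/δ_{CC} = 19592/114.3 = 171.4 kN.

R_C = 171.4 kN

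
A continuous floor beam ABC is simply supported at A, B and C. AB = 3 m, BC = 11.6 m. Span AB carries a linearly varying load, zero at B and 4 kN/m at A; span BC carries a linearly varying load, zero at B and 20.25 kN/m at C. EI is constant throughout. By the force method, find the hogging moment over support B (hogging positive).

M_B = 126.7 kN·m

Release continuity at B by inserting a hinge; the redundant is the internal moment M_B. The primary structure is two simply-supported spans AB and BC.
End slopes at the hinge B, treating each span as simply supported:
  span AB: triangular load, peak 4: 7w₀L³/(360EI) = 2.1/EI
  span BC: triangular load, peak 20.25: 7w₀L³/(360EI) = 614.6/EI
  relative rotation θ_0 = (2.1 + 614.6)/EI = 616.7/EI
A unit hogging moment at B produces rotation L₁/(3EI) + L₂/(3EI) = 4.867/EI.
Compatibility: M_B·(L₁+L₂)/(3EI) = θ_0, giving M_B = 126.7 kN·m (hogging).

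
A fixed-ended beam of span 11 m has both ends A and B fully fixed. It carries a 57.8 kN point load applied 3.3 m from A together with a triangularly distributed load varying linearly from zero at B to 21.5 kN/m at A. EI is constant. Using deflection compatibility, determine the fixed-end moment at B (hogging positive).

M_B = 126.8 kN·m

Release both end moments; the primary structure is a simply-supported span AB with redundants M_A and M_B.
Simple-span end rotations at A and B under the given loads:
  at A: point load 57.8 at a = 3.3: Pab(L + b)/(6LEI) = 416.1/EI
  at B: point load 57.8 at a = 3.3: Pab(L + a)/(6LEI) = 318.2/EI
  at A: triangular load, peak 21.5: w₀L³/(45EI) = 635.9/EI
  at B: triangular load, peak 21.5: 7w₀L³/(360EI) = 556.4/EI
  θ_A0 = 1052/EI,  θ_B0 = 874.6/EI
Flexibility coefficients: a unit moment at one end gives L/(3EI) there and L/(6EI) at the far end, so f₁₁ = f₂₂ = 3.667/EI and f₁₂ = f₂₁ = 1.833/EI.
Compatibility — zero rotation at each built-in end:
  3.667 M_A + 1.833 M_B = 1052
  1.833 M_A + 3.667 M_B = 874.6
Solving the pair gives M_A = 223.5 kN·m and M_B = 126.8 kN·m (hogging).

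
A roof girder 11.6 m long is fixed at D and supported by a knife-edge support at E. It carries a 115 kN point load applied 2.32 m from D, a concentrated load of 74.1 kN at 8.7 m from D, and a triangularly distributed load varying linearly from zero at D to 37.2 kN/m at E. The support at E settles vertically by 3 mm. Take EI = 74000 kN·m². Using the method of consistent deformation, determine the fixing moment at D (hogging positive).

Take the reaction at E as the redundant and release it; the primary structure is a cantilever fixed at D.
Deflection at E on the released cantilever, summing each load's contribution:
  point load 115 at a = 2.32: Pa²(3L − a)/(6EI) = 3351/EI
  point load 74.1 at a = 8.7: Pa²(3L − a)/(6EI) = 24398/EI
  triangular load, peak 37.2 at the free end: 11w₀L⁴/(120EI) = 61743/EI
  δ_0 = 89491/EI
Tip deflection under a unit load at E: L³/(3EI) = 520.3/EI.
With EI = 74000 kN·m²: δ_0 = 1.2093 m and δ_{EE} = 0.007031 m/kN.
Compatibility — the beam at E must follow the support down by 0.003 m: δ_0 − R_E·δ_{EE} = 0.003, so R_E = (1.2093 − 0.003)/0.007031 = 171.6 kN.
Moment equilibrium about D: M_D = Σ(load moments about D) − R_E·L = 2580 − 171.6×11.6 = 589.8 kN·m.

M_D = 589.8 kN·m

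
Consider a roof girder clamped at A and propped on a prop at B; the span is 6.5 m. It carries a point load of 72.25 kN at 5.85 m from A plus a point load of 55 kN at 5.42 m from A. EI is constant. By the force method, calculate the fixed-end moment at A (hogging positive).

Release the roller at B. Primary structure: cantilever fixed at A.
Deflection at B on the released cantilever, summing each load's contribution:
  point load 72.25 at a = 5.85: Pa²(3L − a)/(6EI) = 5625/EI
  point load 55 at a = 5.42: Pa²(3L − a)/(6EI) = 3792/EI
  δ_0 = 9417/EI
Tip deflection under a unit load at B: L³/(3EI) = 91.54/EI.
The prop prevents deflection at B: R_B = δ_0/δ_{BB} = 9417/91.54 = 102.9 kN.
Moment equilibrium about A: M_A = Σ(load moments about A) − R_B·L = 720.8 − 102.9×6.5 = 52.13 kN·m.

M_A = 52.13 kN·m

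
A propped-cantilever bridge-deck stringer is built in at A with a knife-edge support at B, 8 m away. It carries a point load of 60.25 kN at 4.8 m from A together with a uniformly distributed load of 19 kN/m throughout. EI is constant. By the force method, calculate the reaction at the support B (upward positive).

Release the roller at B. Primary structure: cantilever fixed at A.
Deflection at B on the released cantilever, summing each load's contribution:
  point load 60.25 at a = 4.8: Pa²(3L − a)/(6EI) = 4442/EI
  UDL 19: wL⁴/(8EI) = 9728/EI
  δ_0 = 14170/EI
Flexibility coefficient — unit upward force at B: δ_{BB} = L³/(3EI) = 170.7/EI.
The prop prevents deflection at B: R_B = δ_0/δ_{BB} = 14170/170.7 = 83.03 kN.

R_B = 83.03 kN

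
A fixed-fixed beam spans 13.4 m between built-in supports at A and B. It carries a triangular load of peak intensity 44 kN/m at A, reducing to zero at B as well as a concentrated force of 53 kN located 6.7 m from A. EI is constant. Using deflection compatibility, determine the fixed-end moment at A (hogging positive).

M_A = 483.8 kN·m

Release both end moments; the primary structure is a simply-supported span AB with redundants M_A and M_B.
End rotations of the released simple span under the applied load (×1/EI):
  at A: triangular load, peak 44: w₀L³/(45EI) = 2353/EI
  at B: triangular load, peak 44: 7w₀L³/(360EI) = 2059/EI
  at A: point load 53 at a = 6.7: Pab(L + b)/(6LEI) = 594.8/EI
  at B: point load 53 at a = 6.7: Pab(L + a)/(6LEI) = 594.8/EI
  θ_A0 = 2947/EI,  θ_B0 = 2653/EI
Flexibility coefficients: a unit moment at one end gives L/(3EI) there and L/(6EI) at the far end, so f₁₁ = f₂₂ = 4.467/EI and f₁₂ = f₂₁ = 2.233/EI.
Compatibility — zero rotation at each built-in end:
  4.467 M_A + 2.233 M_B = 2947
  2.233 M_A + 4.467 M_B = 2653
Solving the pair gives M_A = 483.8 kN·m and M_B = 352.1 kN·m (hogging).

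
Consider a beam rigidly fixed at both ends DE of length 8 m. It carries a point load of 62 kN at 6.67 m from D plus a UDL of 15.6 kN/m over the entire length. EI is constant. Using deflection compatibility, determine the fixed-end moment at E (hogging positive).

M_E = 140.5 kN·m

Release both end moments; the primary structure is a simply-supported span DE with redundants M_D and M_E.
Simple-span end rotations at D and E under the given loads:
  at D: point load 62 at a = 6.67: Pab(L + b)/(6LEI) = 106.9/EI
  at E: point load 62 at a = 6.67: Pab(L + a)/(6LEI) = 168.1/EI
  at D: UDL 15.6: wL³/(24EI) = 332.8/EI
  at E: UDL 15.6: wL³/(24EI) = 332.8/EI
  θ_D0 = 439.7/EI,  θ_E0 = 500.9/EI
Flexibility coefficients: a unit moment at one end gives L/(3EI) there and L/(6EI) at the far end, so f₁₁ = f₂₂ = 2.667/EI and f₁₂ = f₂₁ = 1.333/EI.
Compatibility — zero rotation at each built-in end:
  2.667 M_D + 1.333 M_E = 439.7
  1.333 M_D + 2.667 M_E = 500.9
Solving the pair gives M_D = 94.63 kN·m and M_E = 140.5 kN·m (hogging).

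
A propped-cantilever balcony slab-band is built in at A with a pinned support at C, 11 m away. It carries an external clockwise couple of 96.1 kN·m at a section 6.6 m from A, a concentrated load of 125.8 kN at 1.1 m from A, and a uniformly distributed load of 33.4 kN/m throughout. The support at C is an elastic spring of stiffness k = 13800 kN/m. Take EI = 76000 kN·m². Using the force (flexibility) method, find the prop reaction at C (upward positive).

R_C = 148.8 kN

Take the reaction at C as the redundant and release it; the primary structure is a cantilever fixed at A.
Downward deflection at the released point C due to the loads:
  clockwise couple 96.1 at a = 6.6: M₀a(2L − a)/(2EI) = 4884/EI
  point load 125.8 at a = 1.1: Pa²(3L − a)/(6EI) = 809.3/EI
  UDL 33.4: wL⁴/(8EI) = 61126/EI
  δ_0 = 66819/EI
Tip deflection under a unit load at C: L³/(3EI) = 443.7/EI.
With EI = 76000 kN·m²: δ_0 = 0.8792 m and δ_{CC} = 0.005838 m/kN.
Compatibility — the spring shortens by R_C/k under the reaction it provides: δ_0 − R_C·δ_{CC} = R_C/k. With 1/k = 0.000072 m/kN, R_C = δ_0 / (δ_{CC} + 1/k) = 0.8792 / (0.005838 + 0.000072) = 148.8 kN.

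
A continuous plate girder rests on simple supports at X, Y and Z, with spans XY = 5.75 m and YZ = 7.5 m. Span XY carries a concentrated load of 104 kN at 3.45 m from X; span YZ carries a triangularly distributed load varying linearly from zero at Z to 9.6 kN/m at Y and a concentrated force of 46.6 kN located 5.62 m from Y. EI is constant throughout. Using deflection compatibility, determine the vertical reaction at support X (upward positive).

R_X = 25.35 kN

Take M_Y as the redundant. Released structure: two simple spans XY and YZ with a hinge at Y.
Discontinuity in slope at Y on the released structure — sum the simple-span end rotations:
  span XY: point load 104 at a = 3.45: Pab(L + a)/(6LEI) = 220.1/EI
  span YZ: triangular load, peak 9.6: w₀L³/(45EI) = 90/EI
  span YZ: point load 46.6 at a = 5.62: Pab(L + b)/(6LEI) = 102.6/EI
  relative rotation θ_0 = (220.1 + 192.6)/EI = 412.7/EI
A unit hogging moment at Y produces rotation L₁/(3EI) + L₂/(3EI) = 4.417/EI.
Compatibility: M_Y·(L₁+L₂)/(3EI) = θ_0, giving M_Y = 93.44 kN·m (hogging).
Span XY, ΣM about X with M_Y applied at Y: R_Y^{XY}·5.75 = 358.8 + 93.44, so R_Y^{XY} = 78.65 kN and R_X = 104 − 78.65 = 25.35 kN.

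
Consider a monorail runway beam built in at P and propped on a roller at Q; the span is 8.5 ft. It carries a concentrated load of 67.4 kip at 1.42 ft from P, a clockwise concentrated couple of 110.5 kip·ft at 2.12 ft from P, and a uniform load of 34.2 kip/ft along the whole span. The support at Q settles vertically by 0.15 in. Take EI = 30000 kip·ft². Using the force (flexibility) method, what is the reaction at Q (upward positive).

Choose R_Q as the redundant. The primary structure is the cantilever fixed at P.
Primary-structure tip deflection at Q by superposition:
  point load 67.4 at a = 1.42: Pa²(3L − a)/(6EI) = 545.4/EI
  clockwise couple 110.5 at a = 2.12: M₀a(2L − a)/(2EI) = 1743/EI
  UDL 34.2: wL⁴/(8EI) = 22316/EI
  δ_0 = 24604/EI
Tip deflection under a unit load at Q: L³/(3EI) = 204.7/EI.
With EI = 30000 kip·ft²: δ_0 = 0.82014 ft and δ_{QQ} = 0.006824 ft/kip.
Compatibility — the beam at Q must follow the support down by 0.0125 ft: δ_0 − R_Q·δ_{QQ} = 0.0125, so R_Q = (0.82014 − 0.0125)/0.006824 = 118.4 kip.

R_Q = 118.4 kip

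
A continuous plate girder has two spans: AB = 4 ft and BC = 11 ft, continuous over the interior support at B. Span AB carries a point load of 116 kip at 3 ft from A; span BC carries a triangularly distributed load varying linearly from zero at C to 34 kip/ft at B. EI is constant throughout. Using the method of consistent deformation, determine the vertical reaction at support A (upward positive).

R_A = -26.36 kip

Insert a hinge at B; M_B is the redundant, and each span becomes simply supported.
Rotations at B on the released spans (each span's end-slope, ×1/EI):
  span AB: point load 116 at a = 3: Pab(L + a)/(6LEI) = 101.5/EI
  span BC: triangular load, peak 34: w₀L³/(45EI) = 1006/EI
  relative rotation θ_0 = (101.5 + 1006)/EI = 1107/EI
A unit hogging moment at B produces rotation L₁/(3EI) + L₂/(3EI) = 5/EI.
Compatibility: M_B·(L₁+L₂)/(3EI) = θ_0, giving M_B = 221.4 kip·ft (hogging).
Span AB, ΣM about A with M_B applied at B: R_B^{AB}·4 = 348 + 221.4, so R_B^{AB} = 142.4 kip and R_A = 116 − 142.4 = -26.36 kip.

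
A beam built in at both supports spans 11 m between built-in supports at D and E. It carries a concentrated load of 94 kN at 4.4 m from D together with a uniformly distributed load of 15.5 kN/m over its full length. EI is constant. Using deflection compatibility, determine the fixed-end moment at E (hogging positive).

M_E = 255.6 kN·m

Release both end moments; the primary structure is a simply-supported span DE with redundants M_D and M_E.
End rotations of the released simple span under the applied load (×1/EI):
  at D: point load 94 at a = 4.4: Pab(L + b)/(6LEI) = 727.9/EI
  at E: point load 94 at a = 4.4: Pab(L + a)/(6LEI) = 636.9/EI
  at D: UDL 15.5: wL³/(24EI) = 859.6/EI
  at E: UDL 15.5: wL³/(24EI) = 859.6/EI
  θ_D0 = 1588/EI,  θ_E0 = 1497/EI
Flexibility coefficients: a unit moment at one end gives L/(3EI) there and L/(6EI) at the far end, so f₁₁ = f₂₂ = 3.667/EI and f₁₂ = f₂₁ = 1.833/EI.
Compatibility — zero rotation at each built-in end:
  3.667 M_D + 1.833 M_E = 1588
  1.833 M_D + 3.667 M_E = 1497
Solving the pair gives M_D = 305.2 kN·m and M_E = 255.6 kN·m (hogging).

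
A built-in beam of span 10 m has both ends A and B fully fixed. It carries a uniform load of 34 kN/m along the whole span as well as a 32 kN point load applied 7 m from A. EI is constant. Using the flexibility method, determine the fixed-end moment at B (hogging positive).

Release both end moments; the primary structure is a simply-supported span AB with redundants M_A and M_B.
Simple-span end rotations at A and B under the given loads:
  at A: UDL 34: wL³/(24EI) = 1417/EI
  at B: UDL 34: wL³/(24EI) = 1417/EI
  at A: point load 32 at a = 7: Pab(L + b)/(6LEI) = 145.6/EI
  at B: point load 32 at a = 7: Pab(L + a)/(6LEI) = 190.4/EI
  θ_A0 = 1562/EI,  θ_B0 = 1607/EI
Flexibility coefficients: a unit moment at one end gives L/(3EI) there and L/(6EI) at the far end, so f₁₁ = f₂₂ = 3.333/EI and f₁₂ = f₂₁ = 1.667/EI.
Compatibility — zero rotation at each built-in end:
  3.333 M_A + 1.667 M_B = 1562
  1.667 M_A + 3.333 M_B = 1607
Solving the pair gives M_A = 303.5 kN·m and M_B = 330.4 kN·m (hogging).

M_B = 330.4 kN·m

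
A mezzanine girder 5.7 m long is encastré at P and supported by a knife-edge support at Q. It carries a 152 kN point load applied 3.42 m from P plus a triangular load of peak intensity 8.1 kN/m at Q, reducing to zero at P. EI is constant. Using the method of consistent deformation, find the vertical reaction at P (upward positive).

Take the reaction at Q as the redundant and release it; the primary structure is a cantilever fixed at P.
Primary-structure tip deflection at Q by superposition:
  point load 152 at a = 3.42: Pa²(3L − a)/(6EI) = 4054/EI
  triangular load, peak 8.1 at the free end: 11w₀L⁴/(120EI) = 783.8/EI
  δ_0 = 4837/EI
Flexibility coefficient — unit upward force at Q: δ_{QQ} = L³/(3EI) = 61.73/EI.
Compatibility at Q: δ_0 − R_Q·δ_{QQ} = 0, so R_Q = 4837/61.73 = 78.36 kN.
Vertical equilibrium: R_P = ΣP − R_Q = 175.1 − 78.36 = 96.72 kN.

R_P = 96.72 kN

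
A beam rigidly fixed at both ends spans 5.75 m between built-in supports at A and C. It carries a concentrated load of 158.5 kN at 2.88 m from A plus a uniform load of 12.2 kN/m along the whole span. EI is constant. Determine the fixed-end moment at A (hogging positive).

M_A = 147.3 kN·m

Release both end moments; the primary structure is a simply-supported span AC with redundants M_A and M_C.
End rotations of the released simple span under the applied load (×1/EI):
  at A: point load 158.5 at a = 2.88: Pab(L + b)/(6LEI) = 327.3/EI
  at C: point load 158.5 at a = 2.88: Pab(L + a)/(6LEI) = 327.7/EI
  at A: UDL 12.2: wL³/(24EI) = 96.64/EI
  at C: UDL 12.2: wL³/(24EI) = 96.64/EI
  θ_A0 = 424/EI,  θ_C0 = 424.4/EI
Flexibility coefficients: a unit moment at one end gives L/(3EI) there and L/(6EI) at the far end, so f₁₁ = f₂₂ = 1.917/EI and f₁₂ = f₂₁ = 0.9583/EI.
Compatibility — zero rotation at each built-in end:
  1.917 M_A + 0.9583 M_C = 424
  0.9583 M_A + 1.917 M_C = 424.4
Solving the pair gives M_A = 147.3 kN·m and M_C = 147.7 kN·m (hogging).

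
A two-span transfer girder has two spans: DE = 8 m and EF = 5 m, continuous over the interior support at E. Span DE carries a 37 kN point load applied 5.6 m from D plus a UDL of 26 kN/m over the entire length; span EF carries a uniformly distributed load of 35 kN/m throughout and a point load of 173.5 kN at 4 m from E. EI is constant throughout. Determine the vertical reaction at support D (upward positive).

Insert a hinge at E; M_E is the redundant, and each span becomes simply supported.
End slopes at the hinge E, treating each span as simply supported:
  span DE: point load 37 at a = 5.6: Pab(L + a)/(6LEI) = 140.9/EI
  span DE: UDL 26: wL³/(24EI) = 554.7/EI
  span EF: UDL 35: wL³/(24EI) = 182.3/EI
  span EF: point load 173.5 at a = 4: Pab(L + b)/(6LEI) = 138.8/EI
  relative rotation θ_0 = (695.6 + 321.1)/EI = 1017/EI
A unit hogging moment at E produces rotation L₁/(3EI) + L₂/(3EI) = 4.333/EI.
Slope continuity at E: θ_0 = M_E·4.333/EI, so M_E = 1017/4.333 = 234.6 kN·m (hogging).
Span DE, ΣM about D with M_E applied at E: R_E^{DE}·8 = 1039 + 234.6, so R_E^{DE} = 159.2 kN and R_D = 245 − 159.2 = 85.77 kN.

R_D = 85.77 kN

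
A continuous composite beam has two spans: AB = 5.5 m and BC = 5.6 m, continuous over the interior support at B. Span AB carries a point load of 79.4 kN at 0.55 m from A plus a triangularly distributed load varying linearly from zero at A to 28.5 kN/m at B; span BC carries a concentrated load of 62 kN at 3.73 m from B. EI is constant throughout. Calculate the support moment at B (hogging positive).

M_B = 65.17 kN·m

Release continuity at B by inserting a hinge; the redundant is the internal moment M_B. The primary structure is two simply-supported spans AB and BC.
Rotations at B on the released spans (each span's end-slope, ×1/EI):
  span AB: point load 79.4 at a = 0.55: Pab(L + a)/(6LEI) = 39.63/EI
  span AB: triangular load, peak 28.5: w₀L³/(45EI) = 105.4/EI
  span BC: point load 62 at a = 3.73: Pab(L + b)/(6LEI) = 96.14/EI
  relative rotation θ_0 = (145 + 96.14)/EI = 241.1/EI
A unit hogging moment at B produces rotation L₁/(3EI) + L₂/(3EI) = 3.7/EI.
Slope continuity at B: θ_0 = M_B·3.7/EI, so M_B = 241.1/3.7 = 65.17 kN·m (hogging).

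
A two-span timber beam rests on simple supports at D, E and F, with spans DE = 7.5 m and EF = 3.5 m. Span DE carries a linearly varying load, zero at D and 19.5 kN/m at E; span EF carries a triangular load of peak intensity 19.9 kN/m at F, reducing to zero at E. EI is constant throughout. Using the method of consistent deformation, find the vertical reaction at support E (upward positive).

Take M_E as the redundant. Released structure: two simple spans DE and EF with a hinge at E.
Rotations at E on the released spans (each span's end-slope, ×1/EI):
  span DE: triangular load, peak 19.5: w₀L³/(45EI) = 182.8/EI
  span EF: triangular load, peak 19.9: 7w₀L³/(360EI) = 16.59/EI
  relative rotation θ_0 = (182.8 + 16.59)/EI = 199.4/EI
A unit hogging moment at E produces rotation L₁/(3EI) + L₂/(3EI) = 3.667/EI.
Compatibility: M_E·(L₁+L₂)/(3EI) = θ_0, giving M_E = 54.38 kN·m (hogging).
Span DE, ΣM about D with M_E applied at E: R_E^{DE}·7.5 = 365.6 + 54.38, so R_E^{DE} = 56 kN and R_D = 73.12 − 56 = 17.12 kN.
Span EF, ΣM about F: R_E^{EF}·3.5 = 40.63 + 54.38, so R_E^{EF} = 27.15 kN and R_F = 34.83 − 27.15 = 7.679 kN.
R_E = 56 + 27.15 = 83.15 kN.

R_E = 83.15 kN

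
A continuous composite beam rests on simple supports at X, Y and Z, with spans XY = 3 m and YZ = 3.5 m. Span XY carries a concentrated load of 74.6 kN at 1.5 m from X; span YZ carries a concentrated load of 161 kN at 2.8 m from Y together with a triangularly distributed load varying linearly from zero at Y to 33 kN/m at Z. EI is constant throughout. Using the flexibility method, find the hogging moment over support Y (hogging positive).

M_Y = 61.19 kN·m

Insert a hinge at Y; M_Y is the redundant, and each span becomes simply supported.
End slopes at the hinge Y, treating each span as simply supported:
  span XY: point load 74.6 at a = 1.5: Pab(L + a)/(6LEI) = 41.96/EI
  span YZ: point load 161 at a = 2.8: Pab(L + b)/(6LEI) = 63.11/EI
  span YZ: triangular load, peak 33: 7w₀L³/(360EI) = 27.51/EI
  relative rotation θ_0 = (41.96 + 90.62)/EI = 132.6/EI
A unit hogging moment at Y produces rotation L₁/(3EI) + L₂/(3EI) = 2.167/EI.
Compatibility: M_Y·(L₁+L₂)/(3EI) = θ_0, giving M_Y = 61.19 kN·m (hogging).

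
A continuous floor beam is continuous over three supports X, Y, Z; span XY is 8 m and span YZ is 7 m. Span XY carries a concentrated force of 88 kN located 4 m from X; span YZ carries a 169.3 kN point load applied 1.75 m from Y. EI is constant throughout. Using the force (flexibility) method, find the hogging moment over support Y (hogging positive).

M_Y = 161.1 kN·m

Insert a hinge at Y; M_Y is the redundant, and each span becomes simply supported.
Discontinuity in slope at Y on the released structure — sum the simple-span end rotations:
  span XY: point load 88 at a = 4: Pab(L + a)/(6LEI) = 352/EI
  span YZ: point load 169.3 at a = 1.75: Pab(L + b)/(6LEI) = 453.7/EI
  relative rotation θ_0 = (352 + 453.7)/EI = 805.7/EI
A unit hogging moment at Y produces rotation L₁/(3EI) + L₂/(3EI) = 5/EI.
Slope continuity at Y: θ_0 = M_Y·5/EI, so M_Y = 805.7/5 = 161.1 kN·m (hogging).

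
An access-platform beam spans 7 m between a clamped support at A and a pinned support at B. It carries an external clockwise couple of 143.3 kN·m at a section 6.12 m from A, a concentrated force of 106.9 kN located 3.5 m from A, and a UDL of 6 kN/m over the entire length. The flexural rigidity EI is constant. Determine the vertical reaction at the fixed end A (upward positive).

Remove the prop at B; the released (primary) structure is a cantilever built in at A.
Deflection at B on the released cantilever, summing each load's contribution:
  clockwise couple 143.3 at a = 6.12: M₀a(2L − a)/(2EI) = 3455/EI
  point load 106.9 at a = 3.5: Pa²(3L − a)/(6EI) = 3819/EI
  UDL 6: wL⁴/(8EI) = 1801/EI
  δ_0 = 9076/EI
Flexibility coefficient — unit upward force at B: δ_{BB} = L³/(3EI) = 114.3/EI.
Compatibility at B: δ_0 − R_B·δ_{BB} = 0, so R_B = 9076/114.3 = 79.38 kN.
Vertical equilibrium: R_A = ΣP − R_B = 148.9 − 79.38 = 69.52 kN.

R_A = 69.52 kN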